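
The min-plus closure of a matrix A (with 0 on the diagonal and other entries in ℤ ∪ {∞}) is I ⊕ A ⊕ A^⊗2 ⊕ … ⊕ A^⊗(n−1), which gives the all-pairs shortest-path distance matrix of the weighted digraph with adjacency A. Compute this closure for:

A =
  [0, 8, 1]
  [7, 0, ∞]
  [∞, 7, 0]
Closure =
  [0, 8, 1]
  [7, 0, 8]
  [14, 7, 0]

This is the Floyd-Warshall all-pairs shortest-path computation. For each intermediate vertex k = 0, 1, …, 2, update dist[i][j] ← min(dist[i][j], dist[i][k] + dist[k][j]). The final matrix gives, for each (i, j), the minimum total weight of any directed path from i to j (possibly empty when i = j).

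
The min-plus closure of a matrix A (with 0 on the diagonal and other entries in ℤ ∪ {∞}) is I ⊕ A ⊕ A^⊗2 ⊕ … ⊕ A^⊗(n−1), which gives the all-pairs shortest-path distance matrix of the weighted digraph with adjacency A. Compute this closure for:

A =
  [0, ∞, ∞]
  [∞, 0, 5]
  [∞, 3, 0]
Closure =
  [0, ∞, ∞]
  [∞, 0, 5]
  [∞, 3, 0]

This is the Floyd-Warshall all-pairs shortest-path computation. For each intermediate vertex k = 0, 1, …, 2, update dist[i][j] ← min(dist[i][j], dist[i][k] + dist[k][j]). The final matrix gives, for each (i, j), the minimum total weight of any directed path from i to j (possibly empty when i = j).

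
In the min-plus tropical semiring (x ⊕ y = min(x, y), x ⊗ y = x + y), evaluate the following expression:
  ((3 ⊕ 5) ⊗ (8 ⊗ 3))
((3 ⊕ 5) ⊗ (8 ⊗ 3)) = 14

Expand innermost to outermost. Recall ⊕ takes the minimum of its arguments and ⊗ takes their sum. Working out the expression ((3 ⊕ 5) ⊗ (8 ⊗ 3)) gives 14.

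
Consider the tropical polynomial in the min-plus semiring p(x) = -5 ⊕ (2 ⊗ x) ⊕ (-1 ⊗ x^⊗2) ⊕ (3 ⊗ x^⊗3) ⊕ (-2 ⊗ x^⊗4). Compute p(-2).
p(-2) = -10

A tropical monomial a ⊗ x^⊗i evaluates to a + i · x. Evaluating each term at x = -2:
  Term 0 contributes -5 + 0 · -2 = -5
  Term 1 contributes 2 + 1 · -2 = 0
  Term 2 contributes -1 + 2 · -2 = -5
  Term 3 contributes 3 + 3 · -2 = -3
  Term 4 contributes -2 + 4 · -2 = -10
p(-2) = ⊕ of these = min[-5, 0, -5, -3, -10] = -10.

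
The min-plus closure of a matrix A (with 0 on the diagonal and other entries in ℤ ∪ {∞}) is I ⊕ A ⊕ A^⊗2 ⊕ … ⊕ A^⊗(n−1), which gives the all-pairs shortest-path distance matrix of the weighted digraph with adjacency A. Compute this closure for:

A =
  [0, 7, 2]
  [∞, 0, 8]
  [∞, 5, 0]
Closure =
  [0, 7, 2]
  [∞, 0, 8]
  [∞, 5, 0]

This is the Floyd-Warshall all-pairs shortest-path computation. For each intermediate vertex k = 0, 1, …, 2, update dist[i][j] ← min(dist[i][j], dist[i][k] + dist[k][j]). The final matrix gives, for each (i, j), the minimum total weight of any directed path from i to j (possibly empty when i = j).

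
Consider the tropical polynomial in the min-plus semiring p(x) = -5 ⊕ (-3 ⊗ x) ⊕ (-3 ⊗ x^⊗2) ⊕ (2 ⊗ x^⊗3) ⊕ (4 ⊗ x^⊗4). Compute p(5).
p(5) = -5

A tropical monomial a ⊗ x^⊗i evaluates to a + i · x. Evaluating each term at x = 5:
  Term 0 contributes -5 + 0 · 5 = -5
  Term 1 contributes -3 + 1 · 5 = 2
  Term 2 contributes -3 + 2 · 5 = 7
  Term 3 contributes 2 + 3 · 5 = 17
  Term 4 contributes 4 + 4 · 5 = 24
p(5) = ⊕ of these = min[-5, 2, 7, 17, 24] = -5.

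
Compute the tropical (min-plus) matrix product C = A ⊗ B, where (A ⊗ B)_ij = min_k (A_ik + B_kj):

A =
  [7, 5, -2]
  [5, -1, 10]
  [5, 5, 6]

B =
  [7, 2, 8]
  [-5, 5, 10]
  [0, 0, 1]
A ⊗ B =
  [-2, -2, -1]
  [-6, 4, 9]
  [0, 6, 7]

Apply the min-plus product entry-by-entry:
  C[0][0] = min over k of (A[0][0] + B[0][0] = 7 + 7 = 14, A[0][1] + B[1][0] = 5 + -5 = 0, A[0][2] + B[2][0] = -2 + 0 = -2) = -2 (attained at k = 2)
  C[0][1] = min over k of (A[0][0] + B[0][1] = 7 + 2 = 9, A[0][1] + B[1][1] = 5 + 5 = 10, A[0][2] + B[2][1] = -2 + 0 = -2) = -2 (attained at k = 2)
  C[0][2] = min over k of (A[0][0] + B[0][2] = 7 + 8 = 15, A[0][1] + B[1][2] = 5 + 10 = 15, A[0][2] + B[2][2] = -2 + 1 = -1) = -1 (attained at k = 2)
  C[1][0] = min over k of (A[1][0] + B[0][0] = 5 + 7 = 12, A[1][1] + B[1][0] = -1 + -5 = -6, A[1][2] + B[2][0] = 10 + 0 = 10) = -6 (attained at k = 1)
  C[1][1] = min over k of (A[1][0] + B[0][1] = 5 + 2 = 7, A[1][1] + B[1][1] = -1 + 5 = 4, A[1][2] + B[2][1] = 10 + 0 = 10) = 4 (attained at k = 1)
  C[1][2] = min over k of (A[1][0] + B[0][2] = 5 + 8 = 13, A[1][1] + B[1][2] = -1 + 10 = 9, A[1][2] + B[2][2] = 10 + 1 = 11) = 9 (attained at k = 1)
  C[2][0] = min over k of (A[2][0] + B[0][0] = 5 + 7 = 12, A[2][1] + B[1][0] = 5 + -5 = 0, A[2][2] + B[2][0] = 6 + 0 = 6) = 0 (attained at k = 1)
  C[2][1] = min over k of (A[2][0] + B[0][1] = 5 + 2 = 7, A[2][1] + B[1][1] = 5 + 5 = 10, A[2][2] + B[2][1] = 6 + 0 = 6) = 6 (attained at k = 2)
  C[2][2] = min over k of (A[2][0] + B[0][2] = 5 + 8 = 13, A[2][1] + B[1][2] = 5 + 10 = 15, A[2][2] + B[2][2] = 6 + 1 = 7) = 7 (attained at k = 2)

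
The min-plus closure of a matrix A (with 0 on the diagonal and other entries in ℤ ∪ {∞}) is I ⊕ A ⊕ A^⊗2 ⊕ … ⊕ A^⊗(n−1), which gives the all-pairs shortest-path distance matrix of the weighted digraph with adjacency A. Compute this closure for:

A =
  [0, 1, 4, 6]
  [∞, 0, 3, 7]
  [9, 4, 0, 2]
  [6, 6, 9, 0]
Closure =
  [0, 1, 4, 6]
  [11, 0, 3, 5]
  [8, 4, 0, 2]
  [6, 6, 9, 0]

This is the Floyd-Warshall all-pairs shortest-path computation. For each intermediate vertex k = 0, 1, …, 3, update dist[i][j] ← min(dist[i][j], dist[i][k] + dist[k][j]). The final matrix gives, for each (i, j), the minimum total weight of any directed path from i to j (possibly empty when i = j).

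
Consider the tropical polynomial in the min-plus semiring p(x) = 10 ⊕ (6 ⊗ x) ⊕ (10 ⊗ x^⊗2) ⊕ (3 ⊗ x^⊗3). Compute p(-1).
p(-1) = 0

A tropical monomial a ⊗ x^⊗i evaluates to a + i · x. Evaluating each term at x = -1:
  Term 0 contributes 10 + 0 · -1 = 10
  Term 1 contributes 6 + 1 · -1 = 5
  Term 2 contributes 10 + 2 · -1 = 8
  Term 3 contributes 3 + 3 · -1 = 0
p(-1) = ⊕ of these = min[10, 5, 8, 0] = 0.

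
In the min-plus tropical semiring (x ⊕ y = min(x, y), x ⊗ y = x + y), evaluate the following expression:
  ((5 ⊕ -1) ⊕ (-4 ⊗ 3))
((5 ⊕ -1) ⊕ (-4 ⊗ 3)) = -1

Expand innermost to outermost. Recall ⊕ takes the minimum of its arguments and ⊗ takes their sum. Working out the expression ((5 ⊕ -1) ⊕ (-4 ⊗ 3)) gives -1.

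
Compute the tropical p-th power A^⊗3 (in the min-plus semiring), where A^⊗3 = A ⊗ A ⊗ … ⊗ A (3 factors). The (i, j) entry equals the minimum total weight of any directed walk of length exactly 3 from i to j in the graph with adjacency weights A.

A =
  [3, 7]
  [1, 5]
A^⊗3 =
  [9, 13]
  [7, 11]

Each entry (A^⊗3)_ij equals the minimum over all length-3 walks i = v_0 → v_1 → … → v_3 = j of Σ_t A[v_t][v_{t+1}]. For example, for (i, j) = (0, 1) we minimise over 4 possible intermediate vertex sequences; the minimum is 13, attained along the walk 0 → 0 → 0 → 1.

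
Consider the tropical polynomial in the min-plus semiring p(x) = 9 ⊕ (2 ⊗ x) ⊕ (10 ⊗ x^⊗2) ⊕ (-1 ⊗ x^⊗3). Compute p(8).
p(8) = 9

A tropical monomial a ⊗ x^⊗i evaluates to a + i · x. Evaluating each term at x = 8:
  Term 0 contributes 9 + 0 · 8 = 9
  Term 1 contributes 2 + 1 · 8 = 10
  Term 2 contributes 10 + 2 · 8 = 26
  Term 3 contributes -1 + 3 · 8 = 23
p(8) = ⊕ of these = min[9, 10, 26, 23] = 9.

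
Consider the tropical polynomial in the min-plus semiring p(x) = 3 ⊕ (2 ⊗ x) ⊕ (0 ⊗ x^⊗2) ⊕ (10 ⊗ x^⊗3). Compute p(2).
p(2) = 3

A tropical monomial a ⊗ x^⊗i evaluates to a + i · x. Evaluating each term at x = 2:
  Term 0 contributes 3 + 0 · 2 = 3
  Term 1 contributes 2 + 1 · 2 = 4
  Term 2 contributes 0 + 2 · 2 = 4
  Term 3 contributes 10 + 3 · 2 = 16
p(2) = ⊕ of these = min[3, 4, 4, 16] = 3.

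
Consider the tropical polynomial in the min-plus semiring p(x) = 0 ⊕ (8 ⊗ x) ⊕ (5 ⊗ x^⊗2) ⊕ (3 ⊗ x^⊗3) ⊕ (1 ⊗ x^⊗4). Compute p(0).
p(0) = 0

A tropical monomial a ⊗ x^⊗i evaluates to a + i · x. Evaluating each term at x = 0:
  Term 0 contributes 0 + 0 · 0 = 0
  Term 1 contributes 8 + 1 · 0 = 8
  Term 2 contributes 5 + 2 · 0 = 5
  Term 3 contributes 3 + 3 · 0 = 3
  Term 4 contributes 1 + 4 · 0 = 1
p(0) = ⊕ of these = min[0, 8, 5, 3, 1] = 0.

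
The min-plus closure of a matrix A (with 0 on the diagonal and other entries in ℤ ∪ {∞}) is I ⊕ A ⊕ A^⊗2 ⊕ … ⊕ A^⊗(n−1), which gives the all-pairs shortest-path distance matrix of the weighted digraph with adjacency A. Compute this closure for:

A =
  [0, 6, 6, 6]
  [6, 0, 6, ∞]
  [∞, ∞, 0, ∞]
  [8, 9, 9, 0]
Closure =
  [0, 6, 6, 6]
  [6, 0, 6, 12]
  [∞, ∞, 0, ∞]
  [8, 9, 9, 0]

This is the Floyd-Warshall all-pairs shortest-path computation. For each intermediate vertex k = 0, 1, …, 3, update dist[i][j] ← min(dist[i][j], dist[i][k] + dist[k][j]). The final matrix gives, for each (i, j), the minimum total weight of any directed path from i to j (possibly empty when i = j).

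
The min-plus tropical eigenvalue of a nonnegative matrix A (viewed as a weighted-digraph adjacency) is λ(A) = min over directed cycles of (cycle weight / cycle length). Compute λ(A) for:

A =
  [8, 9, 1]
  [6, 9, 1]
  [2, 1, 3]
λ(A) = 1

Enumerate directed cycles and compute their means (weight / length). Sample:
  cycle 0 → 0: weight = 8, length = 1, mean = 8/1 ≈ 8.000
  cycle 1 → 1: weight = 9, length = 1, mean = 9/1 ≈ 9.000
  cycle 2 → 2: weight = 3, length = 1, mean = 3/1 ≈ 3.000
  cycle 0 → 1 → 0: weight = 15, length = 2, mean = 15/2 ≈ 7.500
  cycle 0 → 2 → 0: weight = 3, length = 2, mean = 3/2 ≈ 1.500
  cycle 1 → 0 → 1: weight = 15, length = 2, mean = 15/2 ≈ 7.500
Minimum mean = 1.000, attained e.g. along the cycle 1 → 2 → 1 with weight 2 and length 2. So λ(A) = 2/2 = 1.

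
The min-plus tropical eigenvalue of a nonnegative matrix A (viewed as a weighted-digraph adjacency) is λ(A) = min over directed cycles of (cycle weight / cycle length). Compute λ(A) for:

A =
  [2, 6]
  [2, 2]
λ(A) = 2

Enumerate directed cycles and compute their means (weight / length). Sample:
  cycle 0 → 0: weight = 2, length = 1, mean = 2/1 ≈ 2.000
  cycle 1 → 1: weight = 2, length = 1, mean = 2/1 ≈ 2.000
  cycle 0 → 1 → 0: weight = 8, length = 2, mean = 8/2 ≈ 4.000
  cycle 1 → 0 → 1: weight = 8, length = 2, mean = 8/2 ≈ 4.000
Minimum mean = 2.000, attained e.g. along the cycle 0 → 0 with weight 2 and length 1. So λ(A) = 2/1 = 2.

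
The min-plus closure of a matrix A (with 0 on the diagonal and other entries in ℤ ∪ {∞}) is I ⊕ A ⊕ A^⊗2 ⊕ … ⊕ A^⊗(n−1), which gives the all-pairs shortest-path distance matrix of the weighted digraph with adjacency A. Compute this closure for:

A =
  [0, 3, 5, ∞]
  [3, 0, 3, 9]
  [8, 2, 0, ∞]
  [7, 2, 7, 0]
Closure =
  [0, 3, 5, 12]
  [3, 0, 3, 9]
  [5, 2, 0, 11]
  [5, 2, 5, 0]

This is the Floyd-Warshall all-pairs shortest-path computation. For each intermediate vertex k = 0, 1, …, 3, update dist[i][j] ← min(dist[i][j], dist[i][k] + dist[k][j]). The final matrix gives, for each (i, j), the minimum total weight of any directed path from i to j (possibly empty when i = j).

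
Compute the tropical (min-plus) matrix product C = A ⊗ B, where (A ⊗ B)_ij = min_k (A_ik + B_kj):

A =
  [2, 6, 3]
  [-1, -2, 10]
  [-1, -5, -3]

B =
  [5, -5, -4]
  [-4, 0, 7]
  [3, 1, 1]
A ⊗ B =
  [2, -3, -2]
  [-6, -6, -5]
  [-9, -6, -5]

Apply the min-plus product entry-by-entry:
  C[0][0] = min over k of (A[0][0] + B[0][0] = 2 + 5 = 7, A[0][1] + B[1][0] = 6 + -4 = 2, A[0][2] + B[2][0] = 3 + 3 = 6) = 2 (attained at k = 1)
  C[0][1] = min over k of (A[0][0] + B[0][1] = 2 + -5 = -3, A[0][1] + B[1][1] = 6 + 0 = 6, A[0][2] + B[2][1] = 3 + 1 = 4) = -3 (attained at k = 0)
  C[0][2] = min over k of (A[0][0] + B[0][2] = 2 + -4 = -2, A[0][1] + B[1][2] = 6 + 7 = 13, A[0][2] + B[2][2] = 3 + 1 = 4) = -2 (attained at k = 0)
  C[1][0] = min over k of (A[1][0] + B[0][0] = -1 + 5 = 4, A[1][1] + B[1][0] = -2 + -4 = -6, A[1][2] + B[2][0] = 10 + 3 = 13) = -6 (attained at k = 1)
  C[1][1] = min over k of (A[1][0] + B[0][1] = -1 + -5 = -6, A[1][1] + B[1][1] = -2 + 0 = -2, A[1][2] + B[2][1] = 10 + 1 = 11) = -6 (attained at k = 0)
  C[1][2] = min over k of (A[1][0] + B[0][2] = -1 + -4 = -5, A[1][1] + B[1][2] = -2 + 7 = 5, A[1][2] + B[2][2] = 10 + 1 = 11) = -5 (attained at k = 0)
  C[2][0] = min over k of (A[2][0] + B[0][0] = -1 + 5 = 4, A[2][1] + B[1][0] = -5 + -4 = -9, A[2][2] + B[2][0] = -3 + 3 = 0) = -9 (attained at k = 1)
  C[2][1] = min over k of (A[2][0] + B[0][1] = -1 + -5 = -6, A[2][1] + B[1][1] = -5 + 0 = -5, A[2][2] + B[2][1] = -3 + 1 = -2) = -6 (attained at k = 0)
  C[2][2] = min over k of (A[2][0] + B[0][2] = -1 + -4 = -5, A[2][1] + B[1][2] = -5 + 7 = 2, A[2][2] + B[2][2] = -3 + 1 = -2) = -5 (attained at k = 0)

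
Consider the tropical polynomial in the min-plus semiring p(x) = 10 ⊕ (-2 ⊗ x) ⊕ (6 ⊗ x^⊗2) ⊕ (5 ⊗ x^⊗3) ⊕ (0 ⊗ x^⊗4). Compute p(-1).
p(-1) = -4

A tropical monomial a ⊗ x^⊗i evaluates to a + i · x. Evaluating each term at x = -1:
  Term 0 contributes 10 + 0 · -1 = 10
  Term 1 contributes -2 + 1 · -1 = -3
  Term 2 contributes 6 + 2 · -1 = 4
  Term 3 contributes 5 + 3 · -1 = 2
  Term 4 contributes 0 + 4 · -1 = -4
p(-1) = ⊕ of these = min[10, -3, 4, 2, -4] = -4.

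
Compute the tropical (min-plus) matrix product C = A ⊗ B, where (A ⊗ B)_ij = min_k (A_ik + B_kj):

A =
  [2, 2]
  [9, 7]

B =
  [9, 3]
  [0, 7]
A ⊗ B =
  [2, 5]
  [7, 12]

Apply the min-plus product entry-by-entry:
  C[0][0] = min over k of (A[0][0] + B[0][0] = 2 + 9 = 11, A[0][1] + B[1][0] = 2 + 0 = 2) = 2 (attained at k = 1)
  C[0][1] = min over k of (A[0][0] + B[0][1] = 2 + 3 = 5, A[0][1] + B[1][1] = 2 + 7 = 9) = 5 (attained at k = 0)
  C[1][0] = min over k of (A[1][0] + B[0][0] = 9 + 9 = 18, A[1][1] + B[1][0] = 7 + 0 = 7) = 7 (attained at k = 1)
  C[1][1] = min over k of (A[1][0] + B[0][1] = 9 + 3 = 12, A[1][1] + B[1][1] = 7 + 7 = 14) = 12 (attained at k = 0)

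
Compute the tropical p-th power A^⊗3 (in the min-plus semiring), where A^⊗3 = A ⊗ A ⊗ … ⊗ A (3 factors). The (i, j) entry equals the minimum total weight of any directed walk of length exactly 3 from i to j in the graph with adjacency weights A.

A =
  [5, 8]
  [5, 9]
A^⊗3 =
  [15, 18]
  [15, 18]

Each entry (A^⊗3)_ij equals the minimum over all length-3 walks i = v_0 → v_1 → … → v_3 = j of Σ_t A[v_t][v_{t+1}]. For example, for (i, j) = (0, 1) we minimise over 4 possible intermediate vertex sequences; the minimum is 18, attained along the walk 0 → 0 → 0 → 1.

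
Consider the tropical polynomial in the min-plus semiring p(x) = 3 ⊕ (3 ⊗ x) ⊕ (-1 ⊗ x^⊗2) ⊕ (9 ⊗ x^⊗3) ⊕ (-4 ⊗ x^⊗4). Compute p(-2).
p(-2) = -12

A tropical monomial a ⊗ x^⊗i evaluates to a + i · x. Evaluating each term at x = -2:
  Term 0 contributes 3 + 0 · -2 = 3
  Term 1 contributes 3 + 1 · -2 = 1
  Term 2 contributes -1 + 2 · -2 = -5
  Term 3 contributes 9 + 3 · -2 = 3
  Term 4 contributes -4 + 4 · -2 = -12
p(-2) = ⊕ of these = min[3, 1, -5, 3, -12] = -12.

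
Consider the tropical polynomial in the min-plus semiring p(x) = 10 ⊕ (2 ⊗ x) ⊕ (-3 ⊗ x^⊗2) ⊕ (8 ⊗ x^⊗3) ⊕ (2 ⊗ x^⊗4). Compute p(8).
p(8) = 10

A tropical monomial a ⊗ x^⊗i evaluates to a + i · x. Evaluating each term at x = 8:
  Term 0 contributes 10 + 0 · 8 = 10
  Term 1 contributes 2 + 1 · 8 = 10
  Term 2 contributes -3 + 2 · 8 = 13
  Term 3 contributes 8 + 3 · 8 = 32
  Term 4 contributes 2 + 4 · 8 = 34
p(8) = ⊕ of these = min[10, 10, 13, 32, 34] = 10.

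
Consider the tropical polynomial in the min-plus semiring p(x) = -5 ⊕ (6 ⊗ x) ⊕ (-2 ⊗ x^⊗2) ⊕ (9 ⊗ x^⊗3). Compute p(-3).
p(-3) = -8

A tropical monomial a ⊗ x^⊗i evaluates to a + i · x. Evaluating each term at x = -3:
  Term 0 contributes -5 + 0 · -3 = -5
  Term 1 contributes 6 + 1 · -3 = 3
  Term 2 contributes -2 + 2 · -3 = -8
  Term 3 contributes 9 + 3 · -3 = 0
p(-3) = ⊕ of these = min[-5, 3, -8, 0] = -8.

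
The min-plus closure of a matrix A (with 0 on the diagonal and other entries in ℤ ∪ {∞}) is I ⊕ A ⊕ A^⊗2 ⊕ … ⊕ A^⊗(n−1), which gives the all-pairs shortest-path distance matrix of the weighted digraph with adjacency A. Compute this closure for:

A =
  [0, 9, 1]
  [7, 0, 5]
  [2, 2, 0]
Closure =
  [0, 3, 1]
  [7, 0, 5]
  [2, 2, 0]

This is the Floyd-Warshall all-pairs shortest-path computation. For each intermediate vertex k = 0, 1, …, 2, update dist[i][j] ← min(dist[i][j], dist[i][k] + dist[k][j]). The final matrix gives, for each (i, j), the minimum total weight of any directed path from i to j (possibly empty when i = j).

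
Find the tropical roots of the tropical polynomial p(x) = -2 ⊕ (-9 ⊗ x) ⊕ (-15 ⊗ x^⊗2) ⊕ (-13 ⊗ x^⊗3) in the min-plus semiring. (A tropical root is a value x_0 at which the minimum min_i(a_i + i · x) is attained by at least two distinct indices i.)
Roots: {-2, 6, 7}

Each tropical root is a break point of the lower envelope of the lines y = a_i + i · x (there are 4 lines, with slopes 0, 1, ..., 3). Only the lines that attain the minimum somewhere contribute to roots; other lines are dominated. Here the surviving (envelope) indices are i = 3, i = 2, i = 1, i = 0.
Intersections between consecutive envelope lines give the roots: for adjacent envelope indices i < j the intersection is x = (a_i − a_j) / (j − i). Reading off the sorted break points: {-2, 6, 7}.
Verification: at each break x_0, at least two indices attain the minimum of min_i(a_i + i · x_0).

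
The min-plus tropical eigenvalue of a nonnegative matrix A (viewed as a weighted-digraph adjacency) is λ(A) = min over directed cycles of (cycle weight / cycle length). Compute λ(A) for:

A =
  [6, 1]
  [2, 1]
λ(A) = 1

Enumerate directed cycles and compute their means (weight / length). Sample:
  cycle 0 → 0: weight = 6, length = 1, mean = 6/1 ≈ 6.000
  cycle 1 → 1: weight = 1, length = 1, mean = 1/1 ≈ 1.000
  cycle 0 → 1 → 0: weight = 3, length = 2, mean = 3/2 ≈ 1.500
  cycle 1 → 0 → 1: weight = 3, length = 2, mean = 3/2 ≈ 1.500
Minimum mean = 1.000, attained e.g. along the cycle 1 → 1 with weight 1 and length 1. So λ(A) = 1/1 = 1.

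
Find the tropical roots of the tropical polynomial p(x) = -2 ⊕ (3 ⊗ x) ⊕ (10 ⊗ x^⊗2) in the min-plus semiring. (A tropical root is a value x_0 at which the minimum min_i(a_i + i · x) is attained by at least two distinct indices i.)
Roots: {-7, -5}

Each tropical root is a break point of the lower envelope of the lines y = a_i + i · x (there are 3 lines, with slopes 0, 1, ..., 2). Only the lines that attain the minimum somewhere contribute to roots; other lines are dominated. Here the surviving (envelope) indices are i = 2, i = 1, i = 0.
Intersections between consecutive envelope lines give the roots: for adjacent envelope indices i < j the intersection is x = (a_i − a_j) / (j − i). Reading off the sorted break points: {-7, -5}.
Verification: at each break x_0, at least two indices attain the minimum of min_i(a_i + i · x_0).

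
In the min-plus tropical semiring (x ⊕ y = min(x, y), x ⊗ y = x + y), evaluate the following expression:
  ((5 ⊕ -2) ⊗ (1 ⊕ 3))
((5 ⊕ -2) ⊗ (1 ⊕ 3)) = -1

Expand innermost to outermost. Recall ⊕ takes the minimum of its arguments and ⊗ takes their sum. Working out the expression ((5 ⊕ -2) ⊗ (1 ⊕ 3)) gives -1.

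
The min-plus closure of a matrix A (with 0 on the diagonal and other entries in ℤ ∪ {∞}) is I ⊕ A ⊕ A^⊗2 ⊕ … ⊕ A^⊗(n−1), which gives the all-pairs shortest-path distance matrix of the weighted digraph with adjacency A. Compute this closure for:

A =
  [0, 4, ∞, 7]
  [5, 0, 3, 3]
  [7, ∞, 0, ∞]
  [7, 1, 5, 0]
Closure =
  [0, 4, 7, 7]
  [5, 0, 3, 3]
  [7, 11, 0, 14]
  [6, 1, 4, 0]

This is the Floyd-Warshall all-pairs shortest-path computation. For each intermediate vertex k = 0, 1, …, 3, update dist[i][j] ← min(dist[i][j], dist[i][k] + dist[k][j]). The final matrix gives, for each (i, j), the minimum total weight of any directed path from i to j (possibly empty when i = j).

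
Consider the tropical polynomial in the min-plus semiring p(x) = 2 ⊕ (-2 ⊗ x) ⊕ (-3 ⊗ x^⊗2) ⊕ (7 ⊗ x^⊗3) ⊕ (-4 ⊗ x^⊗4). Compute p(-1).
p(-1) = -8

A tropical monomial a ⊗ x^⊗i evaluates to a + i · x. Evaluating each term at x = -1:
  Term 0 contributes 2 + 0 · -1 = 2
  Term 1 contributes -2 + 1 · -1 = -3
  Term 2 contributes -3 + 2 · -1 = -5
  Term 3 contributes 7 + 3 · -1 = 4
  Term 4 contributes -4 + 4 · -1 = -8
p(-1) = ⊕ of these = min[2, -3, -5, 4, -8] = -8.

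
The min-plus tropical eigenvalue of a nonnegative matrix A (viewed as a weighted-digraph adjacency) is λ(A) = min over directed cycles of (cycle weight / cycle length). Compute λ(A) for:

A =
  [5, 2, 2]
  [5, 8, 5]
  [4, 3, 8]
λ(A) = 3

Enumerate directed cycles and compute their means (weight / length). Sample:
  cycle 0 → 0: weight = 5, length = 1, mean = 5/1 ≈ 5.000
  cycle 1 → 1: weight = 8, length = 1, mean = 8/1 ≈ 8.000
  cycle 2 → 2: weight = 8, length = 1, mean = 8/1 ≈ 8.000
  cycle 0 → 1 → 0: weight = 7, length = 2, mean = 7/2 ≈ 3.500
  cycle 0 → 2 → 0: weight = 6, length = 2, mean = 6/2 ≈ 3.000
  cycle 1 → 0 → 1: weight = 7, length = 2, mean = 7/2 ≈ 3.500
Minimum mean = 3.000, attained e.g. along the cycle 0 → 2 → 0 with weight 6 and length 2. So λ(A) = 6/2 = 3.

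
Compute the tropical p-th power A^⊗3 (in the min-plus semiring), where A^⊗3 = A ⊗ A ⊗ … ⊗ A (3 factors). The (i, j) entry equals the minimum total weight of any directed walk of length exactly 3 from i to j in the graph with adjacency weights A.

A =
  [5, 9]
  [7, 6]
A^⊗3 =
  [15, 19]
  [17, 18]

Each entry (A^⊗3)_ij equals the minimum over all length-3 walks i = v_0 → v_1 → … → v_3 = j of Σ_t A[v_t][v_{t+1}]. For example, for (i, j) = (0, 1) we minimise over 4 possible intermediate vertex sequences; the minimum is 19, attained along the walk 0 → 0 → 0 → 1.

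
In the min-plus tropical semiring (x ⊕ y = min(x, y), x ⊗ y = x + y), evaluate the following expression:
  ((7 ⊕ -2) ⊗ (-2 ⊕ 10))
((7 ⊕ -2) ⊗ (-2 ⊕ 10)) = -4

Expand innermost to outermost. Recall ⊕ takes the minimum of its arguments and ⊗ takes their sum. Working out the expression ((7 ⊕ -2) ⊗ (-2 ⊕ 10)) gives -4.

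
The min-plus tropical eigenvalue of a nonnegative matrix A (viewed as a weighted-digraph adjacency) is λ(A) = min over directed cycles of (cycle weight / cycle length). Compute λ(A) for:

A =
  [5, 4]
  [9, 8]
λ(A) = 5

Enumerate directed cycles and compute their means (weight / length). Sample:
  cycle 0 → 0: weight = 5, length = 1, mean = 5/1 ≈ 5.000
  cycle 1 → 1: weight = 8, length = 1, mean = 8/1 ≈ 8.000
  cycle 0 → 1 → 0: weight = 13, length = 2, mean = 13/2 ≈ 6.500
  cycle 1 → 0 → 1: weight = 13, length = 2, mean = 13/2 ≈ 6.500
Minimum mean = 5.000, attained e.g. along the cycle 0 → 0 with weight 5 and length 1. So λ(A) = 5/1 = 5.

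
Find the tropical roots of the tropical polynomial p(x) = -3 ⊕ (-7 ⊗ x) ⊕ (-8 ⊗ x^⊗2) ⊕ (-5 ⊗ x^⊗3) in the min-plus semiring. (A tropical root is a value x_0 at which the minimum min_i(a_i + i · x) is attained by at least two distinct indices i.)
Roots: {-3, 1, 4}

Each tropical root is a break point of the lower envelope of the lines y = a_i + i · x (there are 4 lines, with slopes 0, 1, ..., 3). Only the lines that attain the minimum somewhere contribute to roots; other lines are dominated. Here the surviving (envelope) indices are i = 3, i = 2, i = 1, i = 0.
Intersections between consecutive envelope lines give the roots: for adjacent envelope indices i < j the intersection is x = (a_i − a_j) / (j − i). Reading off the sorted break points: {-3, 1, 4}.
Verification: at each break x_0, at least two indices attain the minimum of min_i(a_i + i · x_0).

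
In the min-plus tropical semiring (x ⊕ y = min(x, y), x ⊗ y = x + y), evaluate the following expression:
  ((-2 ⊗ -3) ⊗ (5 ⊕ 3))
((-2 ⊗ -3) ⊗ (5 ⊕ 3)) = -2

Expand innermost to outermost. Recall ⊕ takes the minimum of its arguments and ⊗ takes their sum. Working out the expression ((-2 ⊗ -3) ⊗ (5 ⊕ 3)) gives -2.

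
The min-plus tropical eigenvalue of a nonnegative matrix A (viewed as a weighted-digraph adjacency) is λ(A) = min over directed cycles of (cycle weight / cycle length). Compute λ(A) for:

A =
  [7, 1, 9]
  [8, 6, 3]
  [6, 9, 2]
λ(A) = 2

Enumerate directed cycles and compute their means (weight / length). Sample:
  cycle 0 → 0: weight = 7, length = 1, mean = 7/1 ≈ 7.000
  cycle 1 → 1: weight = 6, length = 1, mean = 6/1 ≈ 6.000
  cycle 2 → 2: weight = 2, length = 1, mean = 2/1 ≈ 2.000
  cycle 0 → 1 → 0: weight = 9, length = 2, mean = 9/2 ≈ 4.500
  cycle 0 → 2 → 0: weight = 15, length = 2, mean = 15/2 ≈ 7.500
  cycle 1 → 0 → 1: weight = 9, length = 2, mean = 9/2 ≈ 4.500
Minimum mean = 2.000, attained e.g. along the cycle 2 → 2 with weight 2 and length 1. So λ(A) = 2/1 = 2.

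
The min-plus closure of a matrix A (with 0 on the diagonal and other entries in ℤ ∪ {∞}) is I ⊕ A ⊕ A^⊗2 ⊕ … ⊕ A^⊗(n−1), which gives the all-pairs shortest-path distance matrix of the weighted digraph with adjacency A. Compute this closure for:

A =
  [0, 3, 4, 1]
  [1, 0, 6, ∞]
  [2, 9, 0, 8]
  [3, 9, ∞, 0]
Closure =
  [0, 3, 4, 1]
  [1, 0, 5, 2]
  [2, 5, 0, 3]
  [3, 6, 7, 0]

This is the Floyd-Warshall all-pairs shortest-path computation. For each intermediate vertex k = 0, 1, …, 3, update dist[i][j] ← min(dist[i][j], dist[i][k] + dist[k][j]). The final matrix gives, for each (i, j), the minimum total weight of any directed path from i to j (possibly empty when i = j).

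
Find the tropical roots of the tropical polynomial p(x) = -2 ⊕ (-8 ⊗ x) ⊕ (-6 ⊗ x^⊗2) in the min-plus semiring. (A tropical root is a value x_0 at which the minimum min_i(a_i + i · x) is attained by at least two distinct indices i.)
Roots: {-2, 6}

Each tropical root is a break point of the lower envelope of the lines y = a_i + i · x (there are 3 lines, with slopes 0, 1, ..., 2). Only the lines that attain the minimum somewhere contribute to roots; other lines are dominated. Here the surviving (envelope) indices are i = 2, i = 1, i = 0.
Intersections between consecutive envelope lines give the roots: for adjacent envelope indices i < j the intersection is x = (a_i − a_j) / (j − i). Reading off the sorted break points: {-2, 6}.
Verification: at each break x_0, at least two indices attain the minimum of min_i(a_i + i · x_0).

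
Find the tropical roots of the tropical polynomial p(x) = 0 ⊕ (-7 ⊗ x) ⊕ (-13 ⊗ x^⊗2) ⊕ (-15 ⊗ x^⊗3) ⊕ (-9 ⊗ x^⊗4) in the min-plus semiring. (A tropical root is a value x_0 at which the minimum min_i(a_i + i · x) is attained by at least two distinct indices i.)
Roots: {-6, 2, 6, 7}

Each tropical root is a break point of the lower envelope of the lines y = a_i + i · x (there are 5 lines, with slopes 0, 1, ..., 4). Only the lines that attain the minimum somewhere contribute to roots; other lines are dominated. Here the surviving (envelope) indices are i = 4, i = 3, i = 2, i = 1, i = 0.
Intersections between consecutive envelope lines give the roots: for adjacent envelope indices i < j the intersection is x = (a_i − a_j) / (j − i). Reading off the sorted break points: {-6, 2, 6, 7}.
Verification: at each break x_0, at least two indices attain the minimum of min_i(a_i + i · x_0).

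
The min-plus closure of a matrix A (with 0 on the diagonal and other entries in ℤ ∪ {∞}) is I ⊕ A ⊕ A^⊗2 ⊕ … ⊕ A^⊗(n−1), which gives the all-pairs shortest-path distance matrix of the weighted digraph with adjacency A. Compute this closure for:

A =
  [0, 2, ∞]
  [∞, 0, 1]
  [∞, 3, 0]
Closure =
  [0, 2, 3]
  [∞, 0, 1]
  [∞, 3, 0]

This is the Floyd-Warshall all-pairs shortest-path computation. For each intermediate vertex k = 0, 1, …, 2, update dist[i][j] ← min(dist[i][j], dist[i][k] + dist[k][j]). The final matrix gives, for each (i, j), the minimum total weight of any directed path from i to j (possibly empty when i = j).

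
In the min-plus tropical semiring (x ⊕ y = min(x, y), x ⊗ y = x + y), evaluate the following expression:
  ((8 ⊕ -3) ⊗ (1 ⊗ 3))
((8 ⊕ -3) ⊗ (1 ⊗ 3)) = 1

Expand innermost to outermost. Recall ⊕ takes the minimum of its arguments and ⊗ takes their sum. Working out the expression ((8 ⊕ -3) ⊗ (1 ⊗ 3)) gives 1.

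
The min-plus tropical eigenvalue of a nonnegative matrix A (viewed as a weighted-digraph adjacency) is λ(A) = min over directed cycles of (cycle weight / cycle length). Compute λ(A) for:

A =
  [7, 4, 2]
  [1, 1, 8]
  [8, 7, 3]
λ(A) = 1

Enumerate directed cycles and compute their means (weight / length). Sample:
  cycle 0 → 0: weight = 7, length = 1, mean = 7/1 ≈ 7.000
  cycle 1 → 1: weight = 1, length = 1, mean = 1/1 ≈ 1.000
  cycle 2 → 2: weight = 3, length = 1, mean = 3/1 ≈ 3.000
  cycle 0 → 1 → 0: weight = 5, length = 2, mean = 5/2 ≈ 2.500
  cycle 0 → 2 → 0: weight = 10, length = 2, mean = 10/2 ≈ 5.000
  cycle 1 → 0 → 1: weight = 5, length = 2, mean = 5/2 ≈ 2.500
Minimum mean = 1.000, attained e.g. along the cycle 1 → 1 with weight 1 and length 1. So λ(A) = 1/1 = 1.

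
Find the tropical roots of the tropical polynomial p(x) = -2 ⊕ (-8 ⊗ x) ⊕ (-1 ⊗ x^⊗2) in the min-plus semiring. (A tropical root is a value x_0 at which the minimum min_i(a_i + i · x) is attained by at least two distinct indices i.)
Roots: {-7, 6}

Each tropical root is a break point of the lower envelope of the lines y = a_i + i · x (there are 3 lines, with slopes 0, 1, ..., 2). Only the lines that attain the minimum somewhere contribute to roots; other lines are dominated. Here the surviving (envelope) indices are i = 2, i = 1, i = 0.
Intersections between consecutive envelope lines give the roots: for adjacent envelope indices i < j the intersection is x = (a_i − a_j) / (j − i). Reading off the sorted break points: {-7, 6}.
Verification: at each break x_0, at least two indices attain the minimum of min_i(a_i + i · x_0).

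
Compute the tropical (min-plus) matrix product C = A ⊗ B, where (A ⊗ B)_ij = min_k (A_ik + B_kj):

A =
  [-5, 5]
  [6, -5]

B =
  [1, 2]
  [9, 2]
A ⊗ B =
  [-4, -3]
  [4, -3]

Apply the min-plus product entry-by-entry:
  C[0][0] = min over k of (A[0][0] + B[0][0] = -5 + 1 = -4, A[0][1] + B[1][0] = 5 + 9 = 14) = -4 (attained at k = 0)
  C[0][1] = min over k of (A[0][0] + B[0][1] = -5 + 2 = -3, A[0][1] + B[1][1] = 5 + 2 = 7) = -3 (attained at k = 0)
  C[1][0] = min over k of (A[1][0] + B[0][0] = 6 + 1 = 7, A[1][1] + B[1][0] = -5 + 9 = 4) = 4 (attained at k = 1)
  C[1][1] = min over k of (A[1][0] + B[0][1] = 6 + 2 = 8, A[1][1] + B[1][1] = -5 + 2 = -3) = -3 (attained at k = 1)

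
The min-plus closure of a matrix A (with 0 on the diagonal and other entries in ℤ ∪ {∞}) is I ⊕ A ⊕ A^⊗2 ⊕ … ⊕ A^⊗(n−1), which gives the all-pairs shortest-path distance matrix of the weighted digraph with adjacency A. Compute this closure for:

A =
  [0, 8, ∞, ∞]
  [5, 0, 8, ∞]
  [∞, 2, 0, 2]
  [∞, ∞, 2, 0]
Closure =
  [0, 8, 16, 18]
  [5, 0, 8, 10]
  [7, 2, 0, 2]
  [9, 4, 2, 0]

This is the Floyd-Warshall all-pairs shortest-path computation. For each intermediate vertex k = 0, 1, …, 3, update dist[i][j] ← min(dist[i][j], dist[i][k] + dist[k][j]). The final matrix gives, for each (i, j), the minimum total weight of any directed path from i to j (possibly empty when i = j).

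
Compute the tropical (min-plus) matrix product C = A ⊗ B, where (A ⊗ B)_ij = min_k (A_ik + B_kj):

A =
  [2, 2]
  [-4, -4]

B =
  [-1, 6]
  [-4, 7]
A ⊗ B =
  [-2, 8]
  [-8, 2]

Apply the min-plus product entry-by-entry:
  C[0][0] = min over k of (A[0][0] + B[0][0] = 2 + -1 = 1, A[0][1] + B[1][0] = 2 + -4 = -2) = -2 (attained at k = 1)
  C[0][1] = min over k of (A[0][0] + B[0][1] = 2 + 6 = 8, A[0][1] + B[1][1] = 2 + 7 = 9) = 8 (attained at k = 0)
  C[1][0] = min over k of (A[1][0] + B[0][0] = -4 + -1 = -5, A[1][1] + B[1][0] = -4 + -4 = -8) = -8 (attained at k = 1)
  C[1][1] = min over k of (A[1][0] + B[0][1] = -4 + 6 = 2, A[1][1] + B[1][1] = -4 + 7 = 3) = 2 (attained at k = 0)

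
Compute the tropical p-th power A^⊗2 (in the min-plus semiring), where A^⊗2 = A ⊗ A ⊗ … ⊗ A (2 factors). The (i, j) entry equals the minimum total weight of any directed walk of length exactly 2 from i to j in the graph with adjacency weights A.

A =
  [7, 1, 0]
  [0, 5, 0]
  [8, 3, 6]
A^⊗2 =
  [1, 3, 1]
  [5, 1, 0]
  [3, 8, 3]

Each entry (A^⊗2)_ij equals the minimum over all length-2 walks i = v_0 → v_1 → … → v_2 = j of Σ_t A[v_t][v_{t+1}]. For example, for (i, j) = (0, 2) we minimise over 3 possible intermediate vertex sequences; the minimum is 1, attained along the walk 0 → 1 → 2.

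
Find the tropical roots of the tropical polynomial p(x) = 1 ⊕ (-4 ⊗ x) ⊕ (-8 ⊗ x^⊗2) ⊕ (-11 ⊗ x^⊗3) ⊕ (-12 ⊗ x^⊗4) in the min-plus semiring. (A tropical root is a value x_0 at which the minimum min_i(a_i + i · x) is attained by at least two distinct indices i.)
Roots: {1, 3, 4, 5}

Each tropical root is a break point of the lower envelope of the lines y = a_i + i · x (there are 5 lines, with slopes 0, 1, ..., 4). Only the lines that attain the minimum somewhere contribute to roots; other lines are dominated. Here the surviving (envelope) indices are i = 4, i = 3, i = 2, i = 1, i = 0.
Intersections between consecutive envelope lines give the roots: for adjacent envelope indices i < j the intersection is x = (a_i − a_j) / (j − i). Reading off the sorted break points: {1, 3, 4, 5}.
Verification: at each break x_0, at least two indices attain the minimum of min_i(a_i + i · x_0).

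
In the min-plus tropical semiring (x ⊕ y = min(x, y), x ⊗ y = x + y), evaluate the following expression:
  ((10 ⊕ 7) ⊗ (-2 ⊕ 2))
((10 ⊕ 7) ⊗ (-2 ⊕ 2)) = 5

Expand innermost to outermost. Recall ⊕ takes the minimum of its arguments and ⊗ takes their sum. Working out the expression ((10 ⊕ 7) ⊗ (-2 ⊕ 2)) gives 5.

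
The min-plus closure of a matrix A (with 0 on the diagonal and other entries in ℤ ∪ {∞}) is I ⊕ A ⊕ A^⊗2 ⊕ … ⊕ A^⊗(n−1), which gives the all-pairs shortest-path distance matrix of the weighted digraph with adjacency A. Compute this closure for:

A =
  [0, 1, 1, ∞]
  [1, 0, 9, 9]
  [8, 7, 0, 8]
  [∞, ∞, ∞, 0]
Closure =
  [0, 1, 1, 9]
  [1, 0, 2, 9]
  [8, 7, 0, 8]
  [∞, ∞, ∞, 0]

This is the Floyd-Warshall all-pairs shortest-path computation. For each intermediate vertex k = 0, 1, …, 3, update dist[i][j] ← min(dist[i][j], dist[i][k] + dist[k][j]). The final matrix gives, for each (i, j), the minimum total weight of any directed path from i to j (possibly empty when i = j).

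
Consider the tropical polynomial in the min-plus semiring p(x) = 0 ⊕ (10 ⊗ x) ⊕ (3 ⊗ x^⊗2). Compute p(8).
p(8) = 0

A tropical monomial a ⊗ x^⊗i evaluates to a + i · x. Evaluating each term at x = 8:
  Term 0 contributes 0 + 0 · 8 = 0
  Term 1 contributes 10 + 1 · 8 = 18
  Term 2 contributes 3 + 2 · 8 = 19
p(8) = ⊕ of these = min[0, 18, 19] = 0.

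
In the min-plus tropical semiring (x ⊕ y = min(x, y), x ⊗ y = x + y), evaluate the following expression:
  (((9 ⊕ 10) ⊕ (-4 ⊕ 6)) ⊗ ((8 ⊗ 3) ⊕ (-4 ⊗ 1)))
(((9 ⊕ 10) ⊕ (-4 ⊕ 6)) ⊗ ((8 ⊗ 3) ⊕ (-4 ⊗ 1))) = -7

Expand innermost to outermost. Recall ⊕ takes the minimum of its arguments and ⊗ takes their sum. Working out the expression (((9 ⊕ 10) ⊕ (-4 ⊕ 6)) ⊗ ((8 ⊗ 3) ⊕ (-4 ⊗ 1))) gives -7.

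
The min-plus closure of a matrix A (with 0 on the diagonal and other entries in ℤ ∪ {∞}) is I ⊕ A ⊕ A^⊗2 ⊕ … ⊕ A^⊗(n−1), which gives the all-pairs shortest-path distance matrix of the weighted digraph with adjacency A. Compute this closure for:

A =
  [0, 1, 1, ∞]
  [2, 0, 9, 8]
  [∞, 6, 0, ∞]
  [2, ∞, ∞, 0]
Closure =
  [0, 1, 1, 9]
  [2, 0, 3, 8]
  [8, 6, 0, 14]
  [2, 3, 3, 0]

This is the Floyd-Warshall all-pairs shortest-path computation. For each intermediate vertex k = 0, 1, …, 3, update dist[i][j] ← min(dist[i][j], dist[i][k] + dist[k][j]). The final matrix gives, for each (i, j), the minimum total weight of any directed path from i to j (possibly empty when i = j).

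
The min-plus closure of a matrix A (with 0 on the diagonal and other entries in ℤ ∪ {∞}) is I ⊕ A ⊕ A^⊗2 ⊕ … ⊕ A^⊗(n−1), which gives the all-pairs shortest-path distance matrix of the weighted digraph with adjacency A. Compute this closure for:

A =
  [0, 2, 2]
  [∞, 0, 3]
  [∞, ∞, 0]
Closure =
  [0, 2, 2]
  [∞, 0, 3]
  [∞, ∞, 0]

This is the Floyd-Warshall all-pairs shortest-path computation. For each intermediate vertex k = 0, 1, …, 2, update dist[i][j] ← min(dist[i][j], dist[i][k] + dist[k][j]). The final matrix gives, for each (i, j), the minimum total weight of any directed path from i to j (possibly empty when i = j).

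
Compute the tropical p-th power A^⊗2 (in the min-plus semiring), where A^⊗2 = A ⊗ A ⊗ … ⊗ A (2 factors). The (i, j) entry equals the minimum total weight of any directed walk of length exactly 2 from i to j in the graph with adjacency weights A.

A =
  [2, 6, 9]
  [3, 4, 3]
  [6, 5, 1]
A^⊗2 =
  [4, 8, 9]
  [5, 8, 4]
  [7, 6, 2]

Each entry (A^⊗2)_ij equals the minimum over all length-2 walks i = v_0 → v_1 → … → v_2 = j of Σ_t A[v_t][v_{t+1}]. For example, for (i, j) = (0, 2) we minimise over 3 possible intermediate vertex sequences; the minimum is 9, attained along the walk 0 → 1 → 2.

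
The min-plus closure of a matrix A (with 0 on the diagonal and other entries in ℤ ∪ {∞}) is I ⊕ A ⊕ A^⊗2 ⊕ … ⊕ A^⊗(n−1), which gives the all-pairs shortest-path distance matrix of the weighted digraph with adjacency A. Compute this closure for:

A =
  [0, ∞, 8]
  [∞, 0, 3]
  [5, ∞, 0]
Closure =
  [0, ∞, 8]
  [8, 0, 3]
  [5, ∞, 0]

This is the Floyd-Warshall all-pairs shortest-path computation. For each intermediate vertex k = 0, 1, …, 2, update dist[i][j] ← min(dist[i][j], dist[i][k] + dist[k][j]). The final matrix gives, for each (i, j), the minimum total weight of any directed path from i to j (possibly empty when i = j).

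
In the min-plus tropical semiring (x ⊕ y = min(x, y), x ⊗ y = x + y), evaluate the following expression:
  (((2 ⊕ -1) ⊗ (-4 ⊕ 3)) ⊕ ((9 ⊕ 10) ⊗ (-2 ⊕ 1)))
(((2 ⊕ -1) ⊗ (-4 ⊕ 3)) ⊕ ((9 ⊕ 10) ⊗ (-2 ⊕ 1))) = -5

Expand innermost to outermost. Recall ⊕ takes the minimum of its arguments and ⊗ takes their sum. Working out the expression (((2 ⊕ -1) ⊗ (-4 ⊕ 3)) ⊕ ((9 ⊕ 10) ⊗ (-2 ⊕ 1))) gives -5.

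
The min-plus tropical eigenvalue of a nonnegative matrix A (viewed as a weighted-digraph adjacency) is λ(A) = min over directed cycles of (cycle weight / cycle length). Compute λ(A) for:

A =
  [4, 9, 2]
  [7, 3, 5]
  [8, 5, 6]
λ(A) = 3

Enumerate directed cycles and compute their means (weight / length). Sample:
  cycle 0 → 0: weight = 4, length = 1, mean = 4/1 ≈ 4.000
  cycle 1 → 1: weight = 3, length = 1, mean = 3/1 ≈ 3.000
  cycle 2 → 2: weight = 6, length = 1, mean = 6/1 ≈ 6.000
  cycle 0 → 1 → 0: weight = 16, length = 2, mean = 16/2 ≈ 8.000
  cycle 0 → 2 → 0: weight = 10, length = 2, mean = 10/2 ≈ 5.000
  cycle 1 → 0 → 1: weight = 16, length = 2, mean = 16/2 ≈ 8.000
Minimum mean = 3.000, attained e.g. along the cycle 1 → 1 with weight 3 and length 1. So λ(A) = 3/1 = 3.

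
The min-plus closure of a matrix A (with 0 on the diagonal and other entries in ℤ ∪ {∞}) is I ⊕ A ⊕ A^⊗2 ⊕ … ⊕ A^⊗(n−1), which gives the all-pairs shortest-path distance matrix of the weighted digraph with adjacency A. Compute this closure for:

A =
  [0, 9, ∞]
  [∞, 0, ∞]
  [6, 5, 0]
Closure =
  [0, 9, ∞]
  [∞, 0, ∞]
  [6, 5, 0]

This is the Floyd-Warshall all-pairs shortest-path computation. For each intermediate vertex k = 0, 1, …, 2, update dist[i][j] ← min(dist[i][j], dist[i][k] + dist[k][j]). The final matrix gives, for each (i, j), the minimum total weight of any directed path from i to j (possibly empty when i = j).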